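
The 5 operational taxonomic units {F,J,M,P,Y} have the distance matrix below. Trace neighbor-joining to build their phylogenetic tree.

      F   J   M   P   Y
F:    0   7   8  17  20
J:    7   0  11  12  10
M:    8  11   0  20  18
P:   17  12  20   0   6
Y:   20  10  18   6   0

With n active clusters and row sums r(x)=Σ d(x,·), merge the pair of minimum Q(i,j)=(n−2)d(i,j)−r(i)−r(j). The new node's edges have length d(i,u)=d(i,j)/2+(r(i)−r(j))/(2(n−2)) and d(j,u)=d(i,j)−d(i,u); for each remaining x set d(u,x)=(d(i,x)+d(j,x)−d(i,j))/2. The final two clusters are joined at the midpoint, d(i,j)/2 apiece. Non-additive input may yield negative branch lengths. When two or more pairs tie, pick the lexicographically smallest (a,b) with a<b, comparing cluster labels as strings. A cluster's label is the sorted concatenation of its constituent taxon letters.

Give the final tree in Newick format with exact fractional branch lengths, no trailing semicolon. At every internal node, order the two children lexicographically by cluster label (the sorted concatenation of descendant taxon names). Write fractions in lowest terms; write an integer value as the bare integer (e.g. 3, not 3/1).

(((F:23/8,M:41/8):35/8,J:5/8):59/16,(P:19/6,Y:17/6):59/16)

1. join P+Y (d=6, Q=-91) ⇒ PY; edges |P|=19/6, |Y|=17/6
  updated: d(F,PY)=31/2, d(J,PY)=8, d(M,PY)=16
2. join F+M (d=8, Q=-99/2) ⇒ FM; edges |F|=23/8, |M|=41/8
  updated: d(FM,J)=5, d(FM,PY)=47/4
3. join FM+J (d=5, Q=-99/4) ⇒ FJM; edges |FM|=35/8, |J|=5/8
  updated: d(FJM,PY)=59/8
4. join FJM+PY (d=59/8) ⇒ FJMPY; edges |FJM|=59/16, |PY|=59/16
final tree: (((F:23/8,M:41/8):35/8,J:5/8):59/16,(P:19/6,Y:17/6):59/16)
total length: 211/8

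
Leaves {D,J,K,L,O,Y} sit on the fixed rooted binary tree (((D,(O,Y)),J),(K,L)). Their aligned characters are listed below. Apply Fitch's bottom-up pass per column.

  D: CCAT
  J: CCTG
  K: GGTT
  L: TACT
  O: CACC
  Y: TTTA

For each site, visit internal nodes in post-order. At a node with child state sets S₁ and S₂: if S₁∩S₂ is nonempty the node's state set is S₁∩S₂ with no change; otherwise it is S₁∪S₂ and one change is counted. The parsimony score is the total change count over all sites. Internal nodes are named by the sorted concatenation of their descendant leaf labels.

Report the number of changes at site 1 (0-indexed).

[col 0] OY: children O:{C}, Y:{T} ∪→ {C,T}; cost 1
[col 0] DOY: children D:{C}, OY:{C,T} ∩→ {C}; cost 0
[col 0] DJOY: children DOY:{C}, J:{C} ∩→ {C}; cost 0
[col 0] KL: children K:{G}, L:{T} ∪→ {G,T}; cost 1
[col 0] DJKLOY: children DJOY:{C}, KL:{G,T} ∪→ {C,G,T}; cost 1
[col 1] OY: children O:{A}, Y:{T} ∪→ {A,T}; cost 1
[col 1] DOY: children D:{C}, OY:{A,T} ∪→ {A,C,T}; cost 1
[col 1] DJOY: children DOY:{A,C,T}, J:{C} ∩→ {C}; cost 0
[col 1] KL: children K:{G}, L:{A} ∪→ {A,G}; cost 1
[col 1] DJKLOY: children DJOY:{C}, KL:{A,G} ∪→ {A,C,G}; cost 1
[col 2] OY: children O:{C}, Y:{T} ∪→ {C,T}; cost 1
[col 2] DOY: children D:{A}, OY:{C,T} ∪→ {A,C,T}; cost 1
[col 2] DJOY: children DOY:{A,C,T}, J:{T} ∩→ {T}; cost 0
[col 2] KL: children K:{T}, L:{C} ∪→ {C,T}; cost 1
[col 2] DJKLOY: children DJOY:{T}, KL:{C,T} ∩→ {T}; cost 0
[col 3] OY: children O:{C}, Y:{A} ∪→ {A,C}; cost 1
[col 3] DOY: children D:{T}, OY:{A,C} ∪→ {A,C,T}; cost 1
[col 3] DJOY: children DOY:{A,C,T}, J:{G} ∪→ {A,C,G,T}; cost 1
[col 3] KL: children K:{T}, L:{T} ∩→ {T}; cost 0
[col 3] DJKLOY: children DJOY:{A,C,G,T}, KL:{T} ∩→ {T}; cost 0
per-site changes: [3, 4, 3, 3]; total = 13

4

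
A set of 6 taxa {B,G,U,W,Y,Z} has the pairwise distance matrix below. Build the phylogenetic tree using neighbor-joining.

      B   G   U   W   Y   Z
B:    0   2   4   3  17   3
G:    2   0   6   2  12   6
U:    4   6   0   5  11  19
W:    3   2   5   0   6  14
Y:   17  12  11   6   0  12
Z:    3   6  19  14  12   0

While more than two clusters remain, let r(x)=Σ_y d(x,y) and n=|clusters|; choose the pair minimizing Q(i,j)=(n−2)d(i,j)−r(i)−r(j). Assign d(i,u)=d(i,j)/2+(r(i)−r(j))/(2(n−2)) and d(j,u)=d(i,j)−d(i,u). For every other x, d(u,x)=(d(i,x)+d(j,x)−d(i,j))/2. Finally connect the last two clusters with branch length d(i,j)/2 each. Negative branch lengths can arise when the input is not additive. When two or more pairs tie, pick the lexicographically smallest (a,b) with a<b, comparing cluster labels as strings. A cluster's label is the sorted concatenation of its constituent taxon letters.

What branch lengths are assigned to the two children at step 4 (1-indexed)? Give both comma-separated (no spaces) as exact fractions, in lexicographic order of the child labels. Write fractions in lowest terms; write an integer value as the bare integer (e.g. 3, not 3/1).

step 1: merge (B,Z) at d=3, Q=-71; branch lengths B→-13/8, Z→37/8; new cluster BZ
  updated: d(BZ,G)=5/2, d(BZ,U)=10, d(BZ,W)=7, d(BZ,Y)=13
step 2: merge (BZ,G) at d=5/2, Q=-95/2; branch lengths BZ→35/12, G→-5/12; new cluster BGZ
  updated: d(BGZ,U)=27/4, d(BGZ,W)=13/4, d(BGZ,Y)=45/4
step 3: merge (BGZ,U) at d=27/4, Q=-61/2; branch lengths BGZ→3, U→15/4; new cluster BGUZ
  updated: d(BGUZ,W)=3/4, d(BGUZ,Y)=31/4
step 4: merge (BGUZ,W) at d=3/4, Q=-29/2; branch lengths BGUZ→5/4, W→-1/2; new cluster BGUWZ
  updated: d(BGUWZ,Y)=13/2
step 5: merge (BGUWZ,Y) at d=13/2; branch lengths BGUWZ→13/4, Y→13/4; new cluster BGUWYZ
final tree: (((((B:-13/8,Z:37/8):35/12,G:-5/12):3,U:15/4):5/4,W:-1/2):13/4,Y:13/4)
total length: 39/2

5/4,-1/2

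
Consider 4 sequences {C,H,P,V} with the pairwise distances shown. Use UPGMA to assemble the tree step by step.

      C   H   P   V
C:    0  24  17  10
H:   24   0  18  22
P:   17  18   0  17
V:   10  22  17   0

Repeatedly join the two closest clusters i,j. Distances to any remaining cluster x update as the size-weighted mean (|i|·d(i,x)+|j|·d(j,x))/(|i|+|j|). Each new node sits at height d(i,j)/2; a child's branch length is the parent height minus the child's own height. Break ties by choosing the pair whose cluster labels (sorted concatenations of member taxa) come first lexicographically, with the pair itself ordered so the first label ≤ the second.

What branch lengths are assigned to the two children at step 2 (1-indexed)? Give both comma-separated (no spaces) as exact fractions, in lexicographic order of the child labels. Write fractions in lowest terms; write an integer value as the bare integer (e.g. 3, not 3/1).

7/2,17/2

step 1: merge (C,V) at d=10; branch lengths C→5, V→5; new cluster CV
  updated: d(CV,H)=23, d(CV,P)=17
step 2: merge (CV,P) at d=17; branch lengths CV→7/2, P→17/2; new cluster CPV
  updated: d(CPV,H)=64/3
step 3: merge (CPV,H) at d=64/3; branch lengths CPV→13/6, H→32/3; new cluster CHPV
final tree: (((C:5,V:5):7/2,P:17/2):13/6,H:32/3)
total length: 209/6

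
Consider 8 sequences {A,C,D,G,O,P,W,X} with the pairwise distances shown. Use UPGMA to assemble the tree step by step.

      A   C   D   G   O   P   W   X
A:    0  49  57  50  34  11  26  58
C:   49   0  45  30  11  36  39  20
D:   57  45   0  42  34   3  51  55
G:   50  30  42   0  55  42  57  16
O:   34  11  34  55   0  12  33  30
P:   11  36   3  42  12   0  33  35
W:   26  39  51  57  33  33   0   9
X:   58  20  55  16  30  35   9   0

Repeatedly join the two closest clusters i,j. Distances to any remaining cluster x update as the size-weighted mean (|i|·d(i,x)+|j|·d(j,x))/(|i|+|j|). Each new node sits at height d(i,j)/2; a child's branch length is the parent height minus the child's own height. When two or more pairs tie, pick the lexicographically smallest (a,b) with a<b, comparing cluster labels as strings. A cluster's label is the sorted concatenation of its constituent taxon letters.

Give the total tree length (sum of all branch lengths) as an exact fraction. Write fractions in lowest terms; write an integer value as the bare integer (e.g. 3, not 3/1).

iteration 1: select D,P (d=3); attach at lengths (3/2, 3/2); label the merged cluster DP
  updated: d(A,DP)=34, d(C,DP)=81/2, d(DP,G)=42, d(DP,O)=23, d(DP,W)=42, d(DP,X)=45
iteration 2: select W,X (d=9); attach at lengths (9/2, 9/2); label the merged cluster WX
  updated: d(A,WX)=42, d(C,WX)=59/2, d(DP,WX)=87/2, d(G,WX)=73/2, d(O,WX)=63/2
iteration 3: select C,O (d=11); attach at lengths (11/2, 11/2); label the merged cluster CO
  updated: d(A,CO)=83/2, d(CO,DP)=127/4, d(CO,G)=85/2, d(CO,WX)=61/2
iteration 4: select CO,WX (d=61/2); attach at lengths (39/4, 43/4); label the merged cluster COWX
  updated: d(A,COWX)=167/4, d(COWX,DP)=301/8, d(COWX,G)=79/2
iteration 5: select A,DP (d=34); attach at lengths (17, 31/2); label the merged cluster ADP
  updated: d(ADP,COWX)=39, d(ADP,G)=134/3
iteration 6: select ADP,COWX (d=39); attach at lengths (5/2, 17/4); label the merged cluster ACDOPWX
  updated: d(ACDOPWX,G)=292/7
iteration 7: select ACDOPWX,G (d=292/7); attach at lengths (19/14, 146/7); label the merged cluster ACDGOPWX
final tree: (((A:17,(D:3/2,P:3/2):31/2):5/2,((C:11/2,O:11/2):39/4,(W:9/2,X:9/2):43/4):17/4):19/14,G:146/7)
total length: 2939/28

2939/28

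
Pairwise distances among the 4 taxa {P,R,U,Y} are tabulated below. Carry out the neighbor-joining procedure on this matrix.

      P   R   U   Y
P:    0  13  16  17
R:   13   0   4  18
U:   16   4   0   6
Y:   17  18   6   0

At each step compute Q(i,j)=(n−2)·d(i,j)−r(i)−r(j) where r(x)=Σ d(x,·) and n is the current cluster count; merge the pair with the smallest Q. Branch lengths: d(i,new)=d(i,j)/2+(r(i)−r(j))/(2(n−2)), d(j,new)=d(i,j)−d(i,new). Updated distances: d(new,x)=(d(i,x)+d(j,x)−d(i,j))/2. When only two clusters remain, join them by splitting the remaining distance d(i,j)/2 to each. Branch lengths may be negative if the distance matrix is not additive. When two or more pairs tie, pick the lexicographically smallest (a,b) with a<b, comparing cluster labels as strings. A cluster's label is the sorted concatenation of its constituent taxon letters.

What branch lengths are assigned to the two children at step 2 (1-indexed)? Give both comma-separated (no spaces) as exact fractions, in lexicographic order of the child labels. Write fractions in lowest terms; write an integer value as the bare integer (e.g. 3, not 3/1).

17/4,-3/4

step 1: merge (P,R) at d=13, Q=-55; branch lengths P→37/4, R→15/4; new cluster PR
  updated: d(PR,U)=7/2, d(PR,Y)=11
step 2: merge (PR,U) at d=7/2, Q=-41/2; branch lengths PR→17/4, U→-3/4; new cluster PRU
  updated: d(PRU,Y)=27/4
step 3: merge (PRU,Y) at d=27/4; branch lengths PRU→27/8, Y→27/8; new cluster PRUY
final tree: (((P:37/4,R:15/4):17/4,U:-3/4):27/8,Y:27/8)
total length: 93/4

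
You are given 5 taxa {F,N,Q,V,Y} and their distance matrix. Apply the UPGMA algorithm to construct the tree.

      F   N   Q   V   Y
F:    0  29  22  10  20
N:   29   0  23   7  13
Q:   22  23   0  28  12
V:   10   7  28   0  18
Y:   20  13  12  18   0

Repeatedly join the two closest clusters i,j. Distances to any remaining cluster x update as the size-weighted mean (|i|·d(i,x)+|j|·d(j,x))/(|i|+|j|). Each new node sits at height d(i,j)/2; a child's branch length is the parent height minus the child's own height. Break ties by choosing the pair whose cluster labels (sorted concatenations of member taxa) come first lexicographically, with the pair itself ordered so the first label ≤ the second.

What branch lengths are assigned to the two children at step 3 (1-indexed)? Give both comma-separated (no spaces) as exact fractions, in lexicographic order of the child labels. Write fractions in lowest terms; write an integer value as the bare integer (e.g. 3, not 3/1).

1. join N+V (d=7) ⇒ NV; edges |N|=7/2, |V|=7/2
  updated: d(F,NV)=39/2, d(NV,Q)=51/2, d(NV,Y)=31/2
2. join Q+Y (d=12) ⇒ QY; edges |Q|=6, |Y|=6
  updated: d(F,QY)=21, d(NV,QY)=41/2
3. join F+NV (d=39/2) ⇒ FNV; edges |F|=39/4, |NV|=25/4
  updated: d(FNV,QY)=62/3
4. join FNV+QY (d=62/3) ⇒ FNQVY; edges |FNV|=7/12, |QY|=13/3
final tree: ((F:39/4,(N:7/2,V:7/2):25/4):7/12,(Q:6,Y:6):13/3)
total length: 479/12

39/4,25/4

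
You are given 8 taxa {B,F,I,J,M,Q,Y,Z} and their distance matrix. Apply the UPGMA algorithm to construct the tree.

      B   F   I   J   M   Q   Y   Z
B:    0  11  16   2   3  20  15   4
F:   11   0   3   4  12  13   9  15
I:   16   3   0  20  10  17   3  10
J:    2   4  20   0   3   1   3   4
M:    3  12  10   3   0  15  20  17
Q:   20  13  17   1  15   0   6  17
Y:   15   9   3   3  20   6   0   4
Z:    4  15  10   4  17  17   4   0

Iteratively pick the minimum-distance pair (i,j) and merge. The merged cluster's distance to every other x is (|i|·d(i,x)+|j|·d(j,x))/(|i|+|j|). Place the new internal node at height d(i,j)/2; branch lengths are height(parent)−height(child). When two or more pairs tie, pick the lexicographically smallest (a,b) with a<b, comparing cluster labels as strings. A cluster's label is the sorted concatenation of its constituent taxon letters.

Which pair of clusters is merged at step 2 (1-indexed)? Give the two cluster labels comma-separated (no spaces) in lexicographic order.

iteration 1: select J,Q (d=1); attach at lengths (1/2, 1/2); label the merged cluster JQ
  updated: d(B,JQ)=11, d(F,JQ)=17/2, d(I,JQ)=37/2, d(JQ,M)=9, d(JQ,Y)=9/2, d(JQ,Z)=21/2
iteration 2: select B,M (d=3); attach at lengths (3/2, 3/2); label the merged cluster BM
  updated: d(BM,F)=23/2, d(BM,I)=13, d(BM,JQ)=10, d(BM,Y)=35/2, d(BM,Z)=21/2
iteration 3: select F,I (d=3); attach at lengths (3/2, 3/2); label the merged cluster FI
  updated: d(BM,FI)=49/4, d(FI,JQ)=27/2, d(FI,Y)=6, d(FI,Z)=25/2
iteration 4: select Y,Z (d=4); attach at lengths (2, 2); label the merged cluster YZ
  updated: d(BM,YZ)=14, d(FI,YZ)=37/4, d(JQ,YZ)=15/2
iteration 5: select JQ,YZ (d=15/2); attach at lengths (13/4, 7/4); label the merged cluster JQYZ
  updated: d(BM,JQYZ)=12, d(FI,JQYZ)=91/8
iteration 6: select FI,JQYZ (d=91/8); attach at lengths (67/16, 31/16); label the merged cluster FIJQYZ
  updated: d(BM,FIJQYZ)=145/12
iteration 7: select BM,FIJQYZ (d=145/12); attach at lengths (109/24, 17/48); label the merged cluster BFIJMQYZ
final tree: ((B:3/2,M:3/2):109/24,((F:3/2,I:3/2):67/16,((J:1/2,Q:1/2):13/4,(Y:2,Z:2):7/4):31/16):17/48)
total length: 1297/48

B,M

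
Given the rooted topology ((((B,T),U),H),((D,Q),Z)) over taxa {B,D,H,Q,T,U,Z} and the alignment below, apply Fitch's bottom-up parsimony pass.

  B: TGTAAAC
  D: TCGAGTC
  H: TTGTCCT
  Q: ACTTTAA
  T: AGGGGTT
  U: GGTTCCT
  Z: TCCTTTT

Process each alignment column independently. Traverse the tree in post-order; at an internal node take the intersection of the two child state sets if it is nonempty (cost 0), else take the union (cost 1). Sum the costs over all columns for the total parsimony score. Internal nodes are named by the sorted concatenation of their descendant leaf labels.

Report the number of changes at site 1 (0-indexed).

2

[col 0] BT: children B:{T}, T:{A} ∪→ {A,T}; cost 1
[col 0] BTU: children BT:{A,T}, U:{G} ∪→ {A,G,T}; cost 1
[col 0] BHTU: children BTU:{A,G,T}, H:{T} ∩→ {T}; cost 0
[col 0] DQ: children D:{T}, Q:{A} ∪→ {A,T}; cost 1
[col 0] DQZ: children DQ:{A,T}, Z:{T} ∩→ {T}; cost 0
[col 0] BDHQTUZ: children BHTU:{T}, DQZ:{T} ∩→ {T}; cost 0
[col 1] BT: children B:{G}, T:{G} ∩→ {G}; cost 0
[col 1] BTU: children BT:{G}, U:{G} ∩→ {G}; cost 0
[col 1] BHTU: children BTU:{G}, H:{T} ∪→ {G,T}; cost 1
[col 1] DQ: children D:{C}, Q:{C} ∩→ {C}; cost 0
[col 1] DQZ: children DQ:{C}, Z:{C} ∩→ {C}; cost 0
[col 1] BDHQTUZ: children BHTU:{G,T}, DQZ:{C} ∪→ {C,G,T}; cost 1
[col 2] BT: children B:{T}, T:{G} ∪→ {G,T}; cost 1
[col 2] BTU: children BT:{G,T}, U:{T} ∩→ {T}; cost 0
[col 2] BHTU: children BTU:{T}, H:{G} ∪→ {G,T}; cost 1
[col 2] DQ: children D:{G}, Q:{T} ∪→ {G,T}; cost 1
[col 2] DQZ: children DQ:{G,T}, Z:{C} ∪→ {C,G,T}; cost 1
[col 2] BDHQTUZ: children BHTU:{G,T}, DQZ:{C,G,T} ∩→ {G,T}; cost 0
[col 3] BT: children B:{A}, T:{G} ∪→ {A,G}; cost 1
[col 3] BTU: children BT:{A,G}, U:{T} ∪→ {A,G,T}; cost 1
[col 3] BHTU: children BTU:{A,G,T}, H:{T} ∩→ {T}; cost 0
[col 3] DQ: children D:{A}, Q:{T} ∪→ {A,T}; cost 1
[col 3] DQZ: children DQ:{A,T}, Z:{T} ∩→ {T}; cost 0
[col 3] BDHQTUZ: children BHTU:{T}, DQZ:{T} ∩→ {T}; cost 0
[col 4] BT: children B:{A}, T:{G} ∪→ {A,G}; cost 1
[col 4] BTU: children BT:{A,G}, U:{C} ∪→ {A,C,G}; cost 1
[col 4] BHTU: children BTU:{A,C,G}, H:{C} ∩→ {C}; cost 0
[col 4] DQ: children D:{G}, Q:{T} ∪→ {G,T}; cost 1
[col 4] DQZ: children DQ:{G,T}, Z:{T} ∩→ {T}; cost 0
[col 4] BDHQTUZ: children BHTU:{C}, DQZ:{T} ∪→ {C,T}; cost 1
[col 5] BT: children B:{A}, T:{T} ∪→ {A,T}; cost 1
[col 5] BTU: children BT:{A,T}, U:{C} ∪→ {A,C,T}; cost 1
[col 5] BHTU: children BTU:{A,C,T}, H:{C} ∩→ {C}; cost 0
[col 5] DQ: children D:{T}, Q:{A} ∪→ {A,T}; cost 1
[col 5] DQZ: children DQ:{A,T}, Z:{T} ∩→ {T}; cost 0
[col 5] BDHQTUZ: children BHTU:{C}, DQZ:{T} ∪→ {C,T}; cost 1
[col 6] BT: children B:{C}, T:{T} ∪→ {C,T}; cost 1
[col 6] BTU: children BT:{C,T}, U:{T} ∩→ {T}; cost 0
[col 6] BHTU: children BTU:{T}, H:{T} ∩→ {T}; cost 0
[col 6] DQ: children D:{C}, Q:{A} ∪→ {A,C}; cost 1
[col 6] DQZ: children DQ:{A,C}, Z:{T} ∪→ {A,C,T}; cost 1
[col 6] BDHQTUZ: children BHTU:{T}, DQZ:{A,C,T} ∩→ {T}; cost 0
per-site changes: [3, 2, 4, 3, 4, 4, 3]; total = 23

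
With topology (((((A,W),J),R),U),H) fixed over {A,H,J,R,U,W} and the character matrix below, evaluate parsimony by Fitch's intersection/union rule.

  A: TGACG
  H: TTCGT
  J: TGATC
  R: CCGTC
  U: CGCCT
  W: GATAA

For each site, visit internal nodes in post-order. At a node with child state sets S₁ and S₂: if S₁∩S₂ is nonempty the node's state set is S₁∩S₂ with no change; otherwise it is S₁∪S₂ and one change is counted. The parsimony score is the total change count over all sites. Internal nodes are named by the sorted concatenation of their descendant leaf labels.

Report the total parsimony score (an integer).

16

AW@0: {T} ∪ {G} = {G,T} (union, +1)
AJW@0: {G,T} ∩ {T} = {T} (intersection, +0)
AJRW@0: {T} ∪ {C} = {C,T} (union, +1)
AJRUW@0: {C,T} ∩ {C} = {C} (intersection, +0)
AHJRUW@0: {C} ∪ {T} = {C,T} (union, +1)
AW@1: {G} ∪ {A} = {A,G} (union, +1)
AJW@1: {A,G} ∩ {G} = {G} (intersection, +0)
AJRW@1: {G} ∪ {C} = {C,G} (union, +1)
AJRUW@1: {C,G} ∩ {G} = {G} (intersection, +0)
AHJRUW@1: {G} ∪ {T} = {G,T} (union, +1)
AW@2: {A} ∪ {T} = {A,T} (union, +1)
AJW@2: {A,T} ∩ {A} = {A} (intersection, +0)
AJRW@2: {A} ∪ {G} = {A,G} (union, +1)
AJRUW@2: {A,G} ∪ {C} = {A,C,G} (union, +1)
AHJRUW@2: {A,C,G} ∩ {C} = {C} (intersection, +0)
AW@3: {C} ∪ {A} = {A,C} (union, +1)
AJW@3: {A,C} ∪ {T} = {A,C,T} (union, +1)
AJRW@3: {A,C,T} ∩ {T} = {T} (intersection, +0)
AJRUW@3: {T} ∪ {C} = {C,T} (union, +1)
AHJRUW@3: {C,T} ∪ {G} = {C,G,T} (union, +1)
AW@4: {G} ∪ {A} = {A,G} (union, +1)
AJW@4: {A,G} ∪ {C} = {A,C,G} (union, +1)
AJRW@4: {A,C,G} ∩ {C} = {C} (intersection, +0)
AJRUW@4: {C} ∪ {T} = {C,T} (union, +1)
AHJRUW@4: {C,T} ∩ {T} = {T} (intersection, +0)
per-site changes: [3, 3, 3, 4, 3]; total = 16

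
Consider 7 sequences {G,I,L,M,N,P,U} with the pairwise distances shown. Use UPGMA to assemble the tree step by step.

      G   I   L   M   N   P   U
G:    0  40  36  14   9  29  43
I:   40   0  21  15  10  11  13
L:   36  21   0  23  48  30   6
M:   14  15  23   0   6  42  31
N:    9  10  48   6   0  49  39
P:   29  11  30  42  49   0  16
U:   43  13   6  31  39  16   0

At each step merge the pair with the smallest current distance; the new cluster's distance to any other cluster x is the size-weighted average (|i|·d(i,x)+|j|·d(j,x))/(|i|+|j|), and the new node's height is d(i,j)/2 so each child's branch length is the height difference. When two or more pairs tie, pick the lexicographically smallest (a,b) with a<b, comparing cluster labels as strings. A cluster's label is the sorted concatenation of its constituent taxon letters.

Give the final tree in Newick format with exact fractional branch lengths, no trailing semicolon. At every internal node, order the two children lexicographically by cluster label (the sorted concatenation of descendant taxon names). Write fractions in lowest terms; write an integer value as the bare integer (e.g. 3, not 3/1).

((G:23/4,(M:3,N:3):11/4):89/8,((I:11/2,P:11/2):9/2,(L:3,U:3):7):55/8)

iteration 1: select L,U (d=6); attach at lengths (3, 3); label the merged cluster LU
  updated: d(G,LU)=79/2, d(I,LU)=17, d(LU,M)=27, d(LU,N)=87/2, d(LU,P)=23
iteration 2: select M,N (d=6); attach at lengths (3, 3); label the merged cluster MN
  updated: d(G,MN)=23/2, d(I,MN)=25/2, d(LU,MN)=141/4, d(MN,P)=91/2
iteration 3: select I,P (d=11); attach at lengths (11/2, 11/2); label the merged cluster IP
  updated: d(G,IP)=69/2, d(IP,LU)=20, d(IP,MN)=29
iteration 4: select G,MN (d=23/2); attach at lengths (23/4, 11/4); label the merged cluster GMN
  updated: d(GMN,IP)=185/6, d(GMN,LU)=110/3
iteration 5: select IP,LU (d=20); attach at lengths (9/2, 7); label the merged cluster ILPU
  updated: d(GMN,ILPU)=135/4
iteration 6: select GMN,ILPU (d=135/4); attach at lengths (89/8, 55/8); label the merged cluster GILMNPU
final tree: ((G:23/4,(M:3,N:3):11/4):89/8,((I:11/2,P:11/2):9/2,(L:3,U:3):7):55/8)
total length: 61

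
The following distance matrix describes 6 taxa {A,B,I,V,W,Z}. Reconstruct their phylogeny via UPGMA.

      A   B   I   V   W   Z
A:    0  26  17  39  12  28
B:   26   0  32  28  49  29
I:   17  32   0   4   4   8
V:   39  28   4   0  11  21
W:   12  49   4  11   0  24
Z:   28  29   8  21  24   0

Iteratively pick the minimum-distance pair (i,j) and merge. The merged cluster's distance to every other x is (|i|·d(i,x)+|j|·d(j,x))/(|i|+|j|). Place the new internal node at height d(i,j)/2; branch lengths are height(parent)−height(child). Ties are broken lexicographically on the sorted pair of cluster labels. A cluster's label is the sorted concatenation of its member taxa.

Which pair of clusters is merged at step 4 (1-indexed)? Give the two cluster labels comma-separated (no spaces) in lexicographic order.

1. join I+V (d=4) ⇒ IV; edges |I|=2, |V|=2
  updated: d(A,IV)=28, d(B,IV)=30, d(IV,W)=15/2, d(IV,Z)=29/2
2. join IV+W (d=15/2) ⇒ IVW; edges |IV|=7/4, |W|=15/4
  updated: d(A,IVW)=68/3, d(B,IVW)=109/3, d(IVW,Z)=53/3
3. join IVW+Z (d=53/3) ⇒ IVWZ; edges |IVW|=61/12, |Z|=53/6
  updated: d(A,IVWZ)=24, d(B,IVWZ)=69/2
4. join A+IVWZ (d=24) ⇒ AIVWZ; edges |A|=12, |IVWZ|=19/6
  updated: d(AIVWZ,B)=164/5
5. join AIVWZ+B (d=164/5) ⇒ ABIVWZ; edges |AIVWZ|=22/5, |B|=82/5
final tree: ((A:12,(((I:2,V:2):7/4,W:15/4):61/12,Z:53/6):19/6):22/5,B:82/5)
total length: 3563/60

A,IVWZ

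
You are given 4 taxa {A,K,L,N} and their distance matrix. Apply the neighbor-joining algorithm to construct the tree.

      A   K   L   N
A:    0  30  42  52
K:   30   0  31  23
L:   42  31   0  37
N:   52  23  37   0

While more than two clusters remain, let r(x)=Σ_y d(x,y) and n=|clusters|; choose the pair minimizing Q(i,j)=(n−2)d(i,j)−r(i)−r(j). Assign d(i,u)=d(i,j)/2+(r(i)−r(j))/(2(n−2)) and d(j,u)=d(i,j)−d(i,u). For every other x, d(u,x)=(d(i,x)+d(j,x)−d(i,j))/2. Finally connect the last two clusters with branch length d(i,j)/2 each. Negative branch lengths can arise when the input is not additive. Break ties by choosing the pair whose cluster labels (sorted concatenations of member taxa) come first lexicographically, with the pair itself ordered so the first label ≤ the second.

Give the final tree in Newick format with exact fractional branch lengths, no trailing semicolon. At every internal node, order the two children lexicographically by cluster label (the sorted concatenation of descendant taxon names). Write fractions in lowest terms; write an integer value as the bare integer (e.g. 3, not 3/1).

step 1: merge (A,L) at d=42, Q=-150; branch lengths A→49/2, L→35/2; new cluster AL
  updated: d(AL,K)=19/2, d(AL,N)=47/2
step 2: merge (AL,K) at d=19/2, Q=-56; branch lengths AL→5, K→9/2; new cluster AKL
  updated: d(AKL,N)=37/2
step 3: merge (AKL,N) at d=37/2; branch lengths AKL→37/4, N→37/4; new cluster AKLN
final tree: (((A:49/2,L:35/2):5,K:9/2):37/4,N:37/4)
total length: 70

(((A:49/2,L:35/2):5,K:9/2):37/4,N:37/4)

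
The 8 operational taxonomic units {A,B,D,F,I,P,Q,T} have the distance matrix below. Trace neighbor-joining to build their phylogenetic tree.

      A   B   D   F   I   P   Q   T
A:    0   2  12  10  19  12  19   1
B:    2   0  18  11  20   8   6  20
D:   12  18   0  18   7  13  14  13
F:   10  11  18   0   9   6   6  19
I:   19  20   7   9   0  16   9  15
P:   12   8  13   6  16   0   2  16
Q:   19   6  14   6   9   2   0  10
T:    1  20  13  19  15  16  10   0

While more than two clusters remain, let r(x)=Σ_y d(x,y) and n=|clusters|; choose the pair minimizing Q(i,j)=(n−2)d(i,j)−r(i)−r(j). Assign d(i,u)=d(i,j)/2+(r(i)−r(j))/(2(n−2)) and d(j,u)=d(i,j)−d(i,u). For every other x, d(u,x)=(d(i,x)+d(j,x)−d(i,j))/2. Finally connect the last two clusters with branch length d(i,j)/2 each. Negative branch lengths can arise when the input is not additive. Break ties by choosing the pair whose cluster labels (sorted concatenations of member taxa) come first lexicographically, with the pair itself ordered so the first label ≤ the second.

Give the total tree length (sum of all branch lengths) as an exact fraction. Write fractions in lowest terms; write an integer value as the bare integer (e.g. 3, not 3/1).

1097/32

1. join A+T (d=1, Q=-163) ⇒ AT; edges |A|=-13/12, |T|=25/12
  updated: d(AT,B)=21/2, d(AT,D)=12, d(AT,F)=14, d(AT,I)=33/2, d(AT,P)=27/2, d(AT,Q)=14
2. join D+I (d=7, Q=-249/2) ⇒ DI; edges |D|=79/20, |I|=61/20
  updated: d(AT,DI)=43/4, d(B,DI)=31/2, d(DI,F)=10, d(DI,P)=11, d(DI,Q)=8
3. join AT+DI (d=43/4, Q=-75) ⇒ ADIT; edges |AT|=101/16, |DI|=71/16
  updated: d(ADIT,B)=61/8, d(ADIT,F)=53/8, d(ADIT,P)=55/8, d(ADIT,Q)=45/8
4. join ADIT+B (d=61/8, Q=-73/2) ⇒ ABDIT; edges |ADIT|=17/6, |B|=115/24
  updated: d(ABDIT,F)=5, d(ABDIT,P)=29/8, d(ABDIT,Q)=2
5. join ABDIT+F (d=5, Q=-141/8) ⇒ ABDFIT; edges |ABDIT|=29/32, |F|=131/32
  updated: d(ABDFIT,P)=37/16, d(ABDFIT,Q)=3/2
6. join ABDFIT+P (d=37/16, Q=-93/16) ⇒ ABDFIPT; edges |ABDFIT|=29/32, |P|=45/32
  updated: d(ABDFIPT,Q)=19/32
7. join ABDFIPT+Q (d=19/32) ⇒ ABDFIPQT; edges |ABDFIPT|=19/64, |Q|=19/64
final tree: ((((((A:-13/12,T:25/12):101/16,(D:79/20,I:61/20):71/16):17/6,B:115/24):29/32,F:131/32):29/32,P:45/32):19/64,Q:19/64)
total length: 1097/32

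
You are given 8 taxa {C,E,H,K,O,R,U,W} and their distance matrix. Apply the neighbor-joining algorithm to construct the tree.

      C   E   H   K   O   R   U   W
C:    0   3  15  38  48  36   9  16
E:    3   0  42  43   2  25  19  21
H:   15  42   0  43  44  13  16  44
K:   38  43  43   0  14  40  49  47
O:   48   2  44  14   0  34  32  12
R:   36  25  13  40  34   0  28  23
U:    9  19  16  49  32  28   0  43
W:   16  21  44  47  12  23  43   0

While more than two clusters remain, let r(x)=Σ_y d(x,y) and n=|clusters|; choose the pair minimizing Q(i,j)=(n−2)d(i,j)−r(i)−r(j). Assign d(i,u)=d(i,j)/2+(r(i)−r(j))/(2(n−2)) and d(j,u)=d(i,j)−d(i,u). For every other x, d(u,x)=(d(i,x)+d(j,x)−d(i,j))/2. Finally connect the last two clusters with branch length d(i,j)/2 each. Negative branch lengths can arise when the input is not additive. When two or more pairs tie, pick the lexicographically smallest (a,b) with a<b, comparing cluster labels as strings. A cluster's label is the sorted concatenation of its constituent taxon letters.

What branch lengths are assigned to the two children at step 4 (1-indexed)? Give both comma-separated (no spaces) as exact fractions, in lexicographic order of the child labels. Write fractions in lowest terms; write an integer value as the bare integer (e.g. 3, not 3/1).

1. join K+O (d=14, Q=-376) ⇒ KO; edges |K|=43/3, |O|=-1/3
  updated: d(C,KO)=36, d(E,KO)=31/2, d(H,KO)=73/2, d(KO,R)=30, d(KO,U)=67/2, d(KO,W)=45/2
2. join H+R (d=13, Q=-513/2) ⇒ HR; edges |H|=153/20, |R|=107/20
  updated: d(C,HR)=19, d(E,HR)=27, d(HR,KO)=107/4, d(HR,U)=31/2, d(HR,W)=27
3. join KO+W (d=45/2, Q=-695/4) ⇒ KOW; edges |KO|=379/32, |W|=341/32
  updated: d(C,KOW)=59/4, d(E,KOW)=7, d(HR,KOW)=125/8, d(KOW,U)=27
4. join HR+U (d=31/2, Q=-809/8) ⇒ HRU; edges |HR|=425/48, |U|=319/48
  updated: d(C,HRU)=25/4, d(E,HRU)=61/4, d(HRU,KOW)=217/16
5. join C+HRU (d=25/4, Q=-745/16) ⇒ CHRU; edges |C|=23/64, |HRU|=377/64
  updated: d(CHRU,E)=6, d(CHRU,KOW)=353/32
6. join CHRU+E (d=6, Q=-769/32) ⇒ CEHRU; edges |CHRU|=321/64, |E|=63/64
  updated: d(CEHRU,KOW)=385/64
7. join CEHRU+KOW (d=385/64) ⇒ CEHKORUW; edges |CEHRU|=385/128, |KOW|=385/128
final tree: (((C:23/64,((H:153/20,R:107/20):425/48,U:319/48):377/64):321/64,E:63/64):385/128,((K:43/3,O:-1/3):379/32,W:341/32):385/128)
total length: 5329/64

425/48,319/48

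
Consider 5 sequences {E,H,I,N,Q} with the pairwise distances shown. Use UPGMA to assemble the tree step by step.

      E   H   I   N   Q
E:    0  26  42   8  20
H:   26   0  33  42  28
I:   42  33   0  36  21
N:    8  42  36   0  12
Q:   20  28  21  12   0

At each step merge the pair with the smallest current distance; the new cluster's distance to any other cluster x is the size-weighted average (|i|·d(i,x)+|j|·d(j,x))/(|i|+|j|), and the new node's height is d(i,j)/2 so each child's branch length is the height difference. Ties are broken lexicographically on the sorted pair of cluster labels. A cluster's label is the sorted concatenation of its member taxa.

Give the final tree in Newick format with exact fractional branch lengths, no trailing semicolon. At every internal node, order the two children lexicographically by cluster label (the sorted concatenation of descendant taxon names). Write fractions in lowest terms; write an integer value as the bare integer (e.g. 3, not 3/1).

iteration 1: select E,N (d=8); attach at lengths (4, 4); label the merged cluster EN
  updated: d(EN,H)=34, d(EN,I)=39, d(EN,Q)=16
iteration 2: select EN,Q (d=16); attach at lengths (4, 8); label the merged cluster ENQ
  updated: d(ENQ,H)=32, d(ENQ,I)=33
iteration 3: select ENQ,H (d=32); attach at lengths (8, 16); label the merged cluster EHNQ
  updated: d(EHNQ,I)=33
iteration 4: select EHNQ,I (d=33); attach at lengths (1/2, 33/2); label the merged cluster EHINQ
final tree: ((((E:4,N:4):4,Q:8):8,H:16):1/2,I:33/2)
total length: 61

((((E:4,N:4):4,Q:8):8,H:16):1/2,I:33/2)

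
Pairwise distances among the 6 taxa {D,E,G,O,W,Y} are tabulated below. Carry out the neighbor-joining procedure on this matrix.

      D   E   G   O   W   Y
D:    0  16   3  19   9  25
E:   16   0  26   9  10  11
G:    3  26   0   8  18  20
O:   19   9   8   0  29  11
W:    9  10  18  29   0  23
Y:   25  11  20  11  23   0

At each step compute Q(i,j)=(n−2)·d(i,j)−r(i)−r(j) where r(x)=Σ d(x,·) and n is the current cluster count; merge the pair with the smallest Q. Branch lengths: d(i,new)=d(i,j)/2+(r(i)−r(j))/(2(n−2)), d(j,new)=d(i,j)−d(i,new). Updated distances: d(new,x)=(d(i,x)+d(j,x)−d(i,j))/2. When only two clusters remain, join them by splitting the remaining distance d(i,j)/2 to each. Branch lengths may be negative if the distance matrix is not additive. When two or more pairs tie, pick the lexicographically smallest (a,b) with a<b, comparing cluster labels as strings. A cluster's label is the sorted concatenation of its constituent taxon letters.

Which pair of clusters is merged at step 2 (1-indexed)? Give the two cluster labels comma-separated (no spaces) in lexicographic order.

step 1: merge (D,G) at d=3, Q=-135; branch lengths D→9/8, G→15/8; new cluster DG
  updated: d(DG,E)=39/2, d(DG,O)=12, d(DG,W)=12, d(DG,Y)=21
step 2: merge (DG,W) at d=12, Q=-205/2; branch lengths DG→53/12, W→91/12; new cluster DGW
  updated: d(DGW,E)=35/4, d(DGW,O)=29/2, d(DGW,Y)=16
step 3: merge (DGW,E) at d=35/4, Q=-101/2; branch lengths DGW→7, E→7/4; new cluster DEGW
  updated: d(DEGW,O)=59/8, d(DEGW,Y)=73/8
step 4: merge (DEGW,O) at d=59/8, Q=-55/2; branch lengths DEGW→11/4, O→37/8; new cluster DEGOW
  updated: d(DEGOW,Y)=51/8
step 5: merge (DEGOW,Y) at d=51/8; branch lengths DEGOW→51/16, Y→51/16; new cluster DEGOWY
final tree: (((((D:9/8,G:15/8):53/12,W:91/12):7,E:7/4):11/4,O:37/8):51/16,Y:51/16)
total length: 75/2

DG,W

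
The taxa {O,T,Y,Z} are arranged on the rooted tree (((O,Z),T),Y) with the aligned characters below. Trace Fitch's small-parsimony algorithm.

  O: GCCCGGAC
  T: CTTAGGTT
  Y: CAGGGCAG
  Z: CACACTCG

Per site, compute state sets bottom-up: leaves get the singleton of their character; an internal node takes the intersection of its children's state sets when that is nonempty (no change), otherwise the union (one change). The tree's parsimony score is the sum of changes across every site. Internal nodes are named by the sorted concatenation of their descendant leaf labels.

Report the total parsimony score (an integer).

OZ@0: {G} ∪ {C} = {C,G} (union, +1)
OTZ@0: {C,G} ∩ {C} = {C} (intersection, +0)
OTYZ@0: {C} ∩ {C} = {C} (intersection, +0)
OZ@1: {C} ∪ {A} = {A,C} (union, +1)
OTZ@1: {A,C} ∪ {T} = {A,C,T} (union, +1)
OTYZ@1: {A,C,T} ∩ {A} = {A} (intersection, +0)
OZ@2: {C} ∩ {C} = {C} (intersection, +0)
OTZ@2: {C} ∪ {T} = {C,T} (union, +1)
OTYZ@2: {C,T} ∪ {G} = {C,G,T} (union, +1)
OZ@3: {C} ∪ {A} = {A,C} (union, +1)
OTZ@3: {A,C} ∩ {A} = {A} (intersection, +0)
OTYZ@3: {A} ∪ {G} = {A,G} (union, +1)
OZ@4: {G} ∪ {C} = {C,G} (union, +1)
OTZ@4: {C,G} ∩ {G} = {G} (intersection, +0)
OTYZ@4: {G} ∩ {G} = {G} (intersection, +0)
OZ@5: {G} ∪ {T} = {G,T} (union, +1)
OTZ@5: {G,T} ∩ {G} = {G} (intersection, +0)
OTYZ@5: {G} ∪ {C} = {C,G} (union, +1)
OZ@6: {A} ∪ {C} = {A,C} (union, +1)
OTZ@6: {A,C} ∪ {T} = {A,C,T} (union, +1)
OTYZ@6: {A,C,T} ∩ {A} = {A} (intersection, +0)
OZ@7: {C} ∪ {G} = {C,G} (union, +1)
OTZ@7: {C,G} ∪ {T} = {C,G,T} (union, +1)
OTYZ@7: {C,G,T} ∩ {G} = {G} (intersection, +0)
per-site changes: [1, 2, 2, 2, 1, 2, 2, 2]; total = 14

14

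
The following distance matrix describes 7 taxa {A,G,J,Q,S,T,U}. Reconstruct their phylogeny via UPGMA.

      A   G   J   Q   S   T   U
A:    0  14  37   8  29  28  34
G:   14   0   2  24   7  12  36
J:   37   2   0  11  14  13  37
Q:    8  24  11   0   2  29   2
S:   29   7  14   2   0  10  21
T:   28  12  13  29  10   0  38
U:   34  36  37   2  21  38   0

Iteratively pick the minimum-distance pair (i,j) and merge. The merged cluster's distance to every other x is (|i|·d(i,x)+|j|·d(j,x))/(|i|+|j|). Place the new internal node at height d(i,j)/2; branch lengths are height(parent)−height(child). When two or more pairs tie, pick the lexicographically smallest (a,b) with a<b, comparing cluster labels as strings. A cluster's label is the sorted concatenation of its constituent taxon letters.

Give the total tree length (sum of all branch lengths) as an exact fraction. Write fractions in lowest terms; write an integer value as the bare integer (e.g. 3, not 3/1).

iteration 1: select G,J (d=2); attach at lengths (1, 1); label the merged cluster GJ
  updated: d(A,GJ)=51/2, d(GJ,Q)=35/2, d(GJ,S)=21/2, d(GJ,T)=25/2, d(GJ,U)=73/2
iteration 2: select Q,S (d=2); attach at lengths (1, 1); label the merged cluster QS
  updated: d(A,QS)=37/2, d(GJ,QS)=14, d(QS,T)=39/2, d(QS,U)=23/2
iteration 3: select QS,U (d=23/2); attach at lengths (19/4, 23/4); label the merged cluster QSU
  updated: d(A,QSU)=71/3, d(GJ,QSU)=43/2, d(QSU,T)=77/3
iteration 4: select GJ,T (d=25/2); attach at lengths (21/4, 25/4); label the merged cluster GJT
  updated: d(A,GJT)=79/3, d(GJT,QSU)=206/9
iteration 5: select GJT,QSU (d=206/9); attach at lengths (187/36, 205/36); label the merged cluster GJQSTU
  updated: d(A,GJQSTU)=25
iteration 6: select A,GJQSTU (d=25); attach at lengths (25/2, 19/18); label the merged cluster AGJQSTU
final tree: (A:25/2,(((G:1,J:1):21/4,T:25/4):187/36,((Q:1,S:1):19/4,U:23/4):205/36):19/18)
total length: 454/9

454/9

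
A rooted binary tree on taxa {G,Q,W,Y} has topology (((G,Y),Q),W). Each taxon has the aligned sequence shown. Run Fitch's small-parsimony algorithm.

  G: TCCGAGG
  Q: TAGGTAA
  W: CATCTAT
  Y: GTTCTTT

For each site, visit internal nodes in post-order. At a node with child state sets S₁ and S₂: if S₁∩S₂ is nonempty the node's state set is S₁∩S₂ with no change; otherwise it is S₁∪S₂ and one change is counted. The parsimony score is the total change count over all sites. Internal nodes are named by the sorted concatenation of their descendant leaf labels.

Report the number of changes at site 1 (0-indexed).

[col 0] GY: children G:{T}, Y:{G} ∪→ {G,T}; cost 1
[col 0] GQY: children GY:{G,T}, Q:{T} ∩→ {T}; cost 0
[col 0] GQWY: children GQY:{T}, W:{C} ∪→ {C,T}; cost 1
[col 1] GY: children G:{C}, Y:{T} ∪→ {C,T}; cost 1
[col 1] GQY: children GY:{C,T}, Q:{A} ∪→ {A,C,T}; cost 1
[col 1] GQWY: children GQY:{A,C,T}, W:{A} ∩→ {A}; cost 0
[col 2] GY: children G:{C}, Y:{T} ∪→ {C,T}; cost 1
[col 2] GQY: children GY:{C,T}, Q:{G} ∪→ {C,G,T}; cost 1
[col 2] GQWY: children GQY:{C,G,T}, W:{T} ∩→ {T}; cost 0
[col 3] GY: children G:{G}, Y:{C} ∪→ {C,G}; cost 1
[col 3] GQY: children GY:{C,G}, Q:{G} ∩→ {G}; cost 0
[col 3] GQWY: children GQY:{G}, W:{C} ∪→ {C,G}; cost 1
[col 4] GY: children G:{A}, Y:{T} ∪→ {A,T}; cost 1
[col 4] GQY: children GY:{A,T}, Q:{T} ∩→ {T}; cost 0
[col 4] GQWY: children GQY:{T}, W:{T} ∩→ {T}; cost 0
[col 5] GY: children G:{G}, Y:{T} ∪→ {G,T}; cost 1
[col 5] GQY: children GY:{G,T}, Q:{A} ∪→ {A,G,T}; cost 1
[col 5] GQWY: children GQY:{A,G,T}, W:{A} ∩→ {A}; cost 0
[col 6] GY: children G:{G}, Y:{T} ∪→ {G,T}; cost 1
[col 6] GQY: children GY:{G,T}, Q:{A} ∪→ {A,G,T}; cost 1
[col 6] GQWY: children GQY:{A,G,T}, W:{T} ∩→ {T}; cost 0
per-site changes: [2, 2, 2, 2, 1, 2, 2]; total = 13

2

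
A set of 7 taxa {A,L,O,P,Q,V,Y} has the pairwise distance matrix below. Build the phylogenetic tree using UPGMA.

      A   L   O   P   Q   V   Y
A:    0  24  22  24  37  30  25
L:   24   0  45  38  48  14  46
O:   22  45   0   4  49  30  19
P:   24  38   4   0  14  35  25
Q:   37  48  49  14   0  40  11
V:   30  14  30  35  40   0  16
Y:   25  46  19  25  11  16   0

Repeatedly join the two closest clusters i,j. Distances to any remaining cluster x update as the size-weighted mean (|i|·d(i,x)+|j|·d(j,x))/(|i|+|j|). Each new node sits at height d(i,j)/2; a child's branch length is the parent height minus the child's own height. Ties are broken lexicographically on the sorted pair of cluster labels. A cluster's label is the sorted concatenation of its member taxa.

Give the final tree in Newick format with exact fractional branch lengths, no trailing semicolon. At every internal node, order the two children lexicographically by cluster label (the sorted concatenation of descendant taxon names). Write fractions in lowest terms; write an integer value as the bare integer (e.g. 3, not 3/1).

iteration 1: select O,P (d=4); attach at lengths (2, 2); label the merged cluster OP
  updated: d(A,OP)=23, d(L,OP)=83/2, d(OP,Q)=63/2, d(OP,V)=65/2, d(OP,Y)=22
iteration 2: select Q,Y (d=11); attach at lengths (11/2, 11/2); label the merged cluster QY
  updated: d(A,QY)=31, d(L,QY)=47, d(OP,QY)=107/4, d(QY,V)=28
iteration 3: select L,V (d=14); attach at lengths (7, 7); label the merged cluster LV
  updated: d(A,LV)=27, d(LV,OP)=37, d(LV,QY)=75/2
iteration 4: select A,OP (d=23); attach at lengths (23/2, 19/2); label the merged cluster AOP
  updated: d(AOP,LV)=101/3, d(AOP,QY)=169/6
iteration 5: select AOP,QY (d=169/6); attach at lengths (31/12, 103/12); label the merged cluster AOPQY
  updated: d(AOPQY,LV)=176/5
iteration 6: select AOPQY,LV (d=176/5); attach at lengths (211/60, 53/5); label the merged cluster ALOPQVY
final tree: (((A:23/2,(O:2,P:2):19/2):31/12,(Q:11/2,Y:11/2):103/12):211/60,(L:7,V:7):53/5)
total length: 4517/60

(((A:23/2,(O:2,P:2):19/2):31/12,(Q:11/2,Y:11/2):103/12):211/60,(L:7,V:7):53/5)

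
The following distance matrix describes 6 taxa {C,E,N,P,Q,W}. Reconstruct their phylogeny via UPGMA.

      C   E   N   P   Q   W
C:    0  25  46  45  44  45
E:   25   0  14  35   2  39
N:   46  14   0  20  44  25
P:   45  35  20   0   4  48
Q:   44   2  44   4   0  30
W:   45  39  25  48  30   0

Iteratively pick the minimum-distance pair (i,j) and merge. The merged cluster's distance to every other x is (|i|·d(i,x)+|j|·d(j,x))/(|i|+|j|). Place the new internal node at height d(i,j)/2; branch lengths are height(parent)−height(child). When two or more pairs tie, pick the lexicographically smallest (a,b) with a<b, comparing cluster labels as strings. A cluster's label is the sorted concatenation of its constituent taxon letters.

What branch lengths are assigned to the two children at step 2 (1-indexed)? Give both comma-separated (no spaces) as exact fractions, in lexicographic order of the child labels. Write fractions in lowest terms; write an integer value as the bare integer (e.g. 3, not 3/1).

1. join E+Q (d=2) ⇒ EQ; edges |E|=1, |Q|=1
  updated: d(C,EQ)=69/2, d(EQ,N)=29, d(EQ,P)=39/2, d(EQ,W)=69/2
2. join EQ+P (d=39/2) ⇒ EPQ; edges |EQ|=35/4, |P|=39/4
  updated: d(C,EPQ)=38, d(EPQ,N)=26, d(EPQ,W)=39
3. join N+W (d=25) ⇒ NW; edges |N|=25/2, |W|=25/2
  updated: d(C,NW)=91/2, d(EPQ,NW)=65/2
4. join EPQ+NW (d=65/2) ⇒ ENPQW; edges |EPQ|=13/2, |NW|=15/4
  updated: d(C,ENPQW)=41
5. join C+ENPQW (d=41) ⇒ CENPQW; edges |C|=41/2, |ENPQW|=17/4
final tree: (C:41/2,(((E:1,Q:1):35/4,P:39/4):13/2,(N:25/2,W:25/2):15/4):17/4)
total length: 161/2

35/4,39/4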